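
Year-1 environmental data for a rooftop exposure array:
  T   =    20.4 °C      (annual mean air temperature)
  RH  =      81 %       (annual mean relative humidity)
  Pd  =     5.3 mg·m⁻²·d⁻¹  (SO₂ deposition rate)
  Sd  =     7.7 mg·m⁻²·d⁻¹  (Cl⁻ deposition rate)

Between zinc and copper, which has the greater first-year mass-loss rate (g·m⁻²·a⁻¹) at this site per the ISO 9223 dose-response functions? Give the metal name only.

zinc: T>10 °C ⇒ hinge -0.071·(20.4−10) = -0.7384
  SO₂ term: 0.0129·5.3^0.44·exp(0.046·81-0.7384) = 0.5331
  Sd branch = 0.0175·Sd^0.57·e^(0.008·RH+0.085·T) = 0.6065 μm/a
  r_corr = 0.5331 + 0.6065 = 1.14 μm/a
  mass loss = 1.14 μm/a × 7.14 g/cm³ = 8.136 g·m⁻²·a⁻¹
copper: T>10 °C ⇒ hinge -0.080·(20.4−10) = -0.8320
  Pd branch = 0.0053·Pd^0.26·e^(0.059·RH+f) = 0.4234 μm/a
  Cl⁻ term: 0.01025·7.7^0.27·exp(0.036·81+0.049·20.4) = 0.8925
  r_corr = 0.4234 + 0.8925 = 1.316 μm/a
  mass loss = 1.316 μm/a × 8.96 g/cm³ = 11.79 g·m⁻²·a⁻¹
Ordering by g·m⁻²·a⁻¹: copper (11.8) > zinc (8.14)

copper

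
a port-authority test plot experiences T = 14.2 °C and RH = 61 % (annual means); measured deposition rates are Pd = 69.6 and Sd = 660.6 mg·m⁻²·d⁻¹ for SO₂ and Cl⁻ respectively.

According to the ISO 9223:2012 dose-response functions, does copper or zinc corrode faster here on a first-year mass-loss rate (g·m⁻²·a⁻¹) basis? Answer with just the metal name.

zinc

copper: T>10 °C ⇒ hinge -0.080·(14.2−10) = -0.3360
  Pd branch = 0.0053·Pd^0.26·e^(0.059·RH+f) = 0.4173 μm/a
  Cl⁻ term: 0.01025·660.6^0.27·exp(0.036·61+0.049·14.2) = 1.067
  r_corr = 0.4173 + 1.067 = 1.484 μm/a
  mass loss = 1.484 μm/a × 8.96 g/cm³ = 13.3 g·m⁻²·a⁻¹
zinc: T>10 °C ⇒ hinge -0.071·(14.2−10) = -0.2982
  Pd branch = 0.0129·Pd^0.44·e^(0.046·RH+f) = 1.024 μm/a
  Sd branch = 0.0175·Sd^0.57·e^(0.008·RH+0.085·T) = 3.86 μm/a
  sum: 1.024 + 3.86 → r_corr = 4.884 μm/a
  mass loss = 4.884 μm/a × 7.14 g/cm³ = 34.87 g·m⁻²·a⁻¹
Ordering by g·m⁻²·a⁻¹: zinc (34.9) > copper (13.3)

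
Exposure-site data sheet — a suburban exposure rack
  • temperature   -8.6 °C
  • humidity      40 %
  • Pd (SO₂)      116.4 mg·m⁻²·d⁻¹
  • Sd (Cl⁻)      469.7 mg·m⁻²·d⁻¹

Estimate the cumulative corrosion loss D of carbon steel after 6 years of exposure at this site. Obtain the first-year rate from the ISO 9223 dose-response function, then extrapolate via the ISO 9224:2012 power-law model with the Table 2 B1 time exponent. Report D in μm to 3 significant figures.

carbon steel: T≤10 °C ⇒ hinge +0.150·(-8.6−10) = -2.7900
  sulphur-dioxide contribution → 2.871 μm/a
  chloride contribution → 12.27 μm/a
  total first-year rate 15.15 μm/a
Long-term exponent b (ISO 9224 Table 2, B1) = 0.523
  D(6) = 15.15 × 6^0.523 = 15.15 × 2.553 = 38.66 μm

D(6) = 38.7 μm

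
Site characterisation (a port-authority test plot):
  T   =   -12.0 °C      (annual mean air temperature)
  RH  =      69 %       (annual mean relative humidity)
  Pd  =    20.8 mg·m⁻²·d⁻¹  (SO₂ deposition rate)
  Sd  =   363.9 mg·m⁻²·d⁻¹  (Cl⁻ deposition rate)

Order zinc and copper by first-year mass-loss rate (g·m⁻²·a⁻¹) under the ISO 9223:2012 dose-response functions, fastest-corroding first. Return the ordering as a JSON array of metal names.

zinc: T≤10 °C ⇒ hinge +0.038·(-12.0−10) = -0.8360
  Pd branch = 0.0129·Pd^0.44·e^(0.046·RH+f) = 0.5081 μm/a
  Cl⁻ term: 0.0175·363.9^0.57·exp(0.008·69+0.085·-12.0) = 0.3159
  sum: 0.5081 + 0.3159 → r_corr = 0.824 μm/a
  mass loss = 0.824 μm/a × 7.14 g/cm³ = 5.883 g·m⁻²·a⁻¹
copper: T≤10 °C ⇒ hinge +0.126·(-12.0−10) = -2.7720
  SO₂ term: 0.0053·20.8^0.26·exp(0.059·69-2.7720) = 0.04277
  Cl⁻ term: 0.01025·363.9^0.27·exp(0.036·69+0.049·-12.0) = 0.3354
  r_corr = 0.04277 + 0.3354 = 0.3782 μm/a
  mass loss = 0.3782 μm/a × 8.96 g/cm³ = 3.389 g·m⁻²·a⁻¹
Ordering by g·m⁻²·a⁻¹: zinc (5.88) > copper (3.39)

["zinc", "copper"]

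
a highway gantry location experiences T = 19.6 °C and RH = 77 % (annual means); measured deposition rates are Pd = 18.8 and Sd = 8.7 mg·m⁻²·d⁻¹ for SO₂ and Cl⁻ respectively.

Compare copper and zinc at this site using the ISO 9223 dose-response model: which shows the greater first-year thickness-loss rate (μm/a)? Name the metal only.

zinc

copper: T>10 °C ⇒ hinge -0.080·(19.6−10) = -0.7680
  sulphur-dioxide contribution → 0.4955 μm/a
  chloride contribution → 0.768 μm/a
  ⇒ r_corr(copper) = 1.263 μm/a
zinc: f(T) = -0.071·(T−10) [T>10 °C] = -0.6816
  sulphur-dioxide contribution → 0.8194 μm/a
  chloride contribution → 0.5883 μm/a
  ⇒ r_corr(zinc) = 1.408 μm/a
Ordering by μm/a: zinc (1.41) > copper (1.26)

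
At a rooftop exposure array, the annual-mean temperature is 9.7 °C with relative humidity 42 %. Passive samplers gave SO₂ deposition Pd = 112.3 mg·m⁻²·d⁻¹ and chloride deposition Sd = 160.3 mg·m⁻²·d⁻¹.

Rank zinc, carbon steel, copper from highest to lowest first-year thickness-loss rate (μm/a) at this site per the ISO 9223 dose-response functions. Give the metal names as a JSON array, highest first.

["carbon steel", "zinc", "copper"]

zinc: f(T) = +0.038·(T−10) [T≤10 °C] = -0.0114
  Pd branch = 0.0129·Pd^0.44·e^(0.046·RH+f) = 0.7029 μm/a
  Sd branch = 0.0175·Sd^0.57·e^(0.008·RH+0.085·T) = 1.009 μm/a
  r_corr = 0.7029 + 1.009 = 1.712 μm/a
carbon steel: f(T) = +0.150·(T−10) [T≤10 °C] = -0.0450
  SO₂ term: 1.77·112.3^0.52·exp(0.02·42-0.0450) = 45.65
  Cl⁻ term: 0.102·160.3^0.62·exp(0.033·42+0.04·9.7) = 14
  r_corr = 45.65 + 14 = 59.65 μm/a
copper: T≤10 °C ⇒ hinge +0.126·(9.7−10) = -0.0378
  Pd branch = 0.0053·Pd^0.26·e^(0.059·RH+f) = 0.2076 μm/a
  Sd branch = 0.01025·Sd^0.27·e^(0.036·RH+0.049·T) = 0.2945 μm/a
  r_corr = 0.2076 + 0.2945 = 0.5021 μm/a
Ordering by μm/a: carbon steel (59.6) > zinc (1.71) > copper (0.502)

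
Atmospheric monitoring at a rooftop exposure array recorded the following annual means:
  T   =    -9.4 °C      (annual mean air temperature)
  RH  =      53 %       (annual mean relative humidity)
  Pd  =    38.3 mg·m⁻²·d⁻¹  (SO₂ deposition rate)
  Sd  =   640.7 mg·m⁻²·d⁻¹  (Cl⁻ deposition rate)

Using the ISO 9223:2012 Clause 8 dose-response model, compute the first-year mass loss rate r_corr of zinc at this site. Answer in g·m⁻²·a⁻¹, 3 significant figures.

zinc: f(T) = +0.038·(T−10) [T≤10 °C] = -0.7372
  Pd branch = 0.0129·Pd^0.44·e^(0.046·RH+f) = 0.3514 μm/a
  Sd branch = 0.0175·Sd^0.57·e^(0.008·RH+0.085·T) = 0.4786 μm/a
  sum: 0.3514 + 0.4786 → r_corr = 0.83 μm/a
Convert to mass loss: 0.83 μm/a × 7.14 g/cm³ = 5.926 g·m⁻²·a⁻¹

r_corr = 5.93 g·m⁻²·a⁻¹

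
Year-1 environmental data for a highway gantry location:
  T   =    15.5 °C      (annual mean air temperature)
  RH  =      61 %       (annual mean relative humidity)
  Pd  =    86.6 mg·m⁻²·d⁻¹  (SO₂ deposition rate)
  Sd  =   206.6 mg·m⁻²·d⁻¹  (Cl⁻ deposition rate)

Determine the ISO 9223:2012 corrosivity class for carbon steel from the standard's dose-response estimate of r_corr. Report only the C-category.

carbon steel: T>10 °C ⇒ hinge -0.054·(15.5−10) = -0.2970
  sulphur-dioxide contribution → 45.32 μm/a
  chloride contribution → 38.68 μm/a
  ⇒ r_corr(carbon steel) = 84 μm/a
84 μm/a falls in (80, 200] for carbon steel → category C5

C5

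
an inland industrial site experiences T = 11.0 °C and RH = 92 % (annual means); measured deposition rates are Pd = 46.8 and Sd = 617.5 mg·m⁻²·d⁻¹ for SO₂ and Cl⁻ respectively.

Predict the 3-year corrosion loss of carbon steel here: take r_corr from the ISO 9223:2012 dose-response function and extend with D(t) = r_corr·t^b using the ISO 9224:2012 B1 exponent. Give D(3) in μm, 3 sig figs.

D(3) = 453 μm

carbon steel: T>10 °C ⇒ hinge -0.054·(11.0−10) = -0.0540
  Pd branch = 1.77·Pd^0.52·e^(0.02·RH+f) = 78.01 μm/a
  Sd branch = 0.102·Sd^0.62·e^(0.033·RH+0.04·T) = 177.2 μm/a
  r_corr = 78.01 + 177.2 = 255.2 μm/a
ISO 9224: D(t) = r_corr · t^b with b = 0.523 (carbon steel, B1)
  D(3) = 255.2 × 3^0.523 = 255.2 × 1.776 = 453.3 μm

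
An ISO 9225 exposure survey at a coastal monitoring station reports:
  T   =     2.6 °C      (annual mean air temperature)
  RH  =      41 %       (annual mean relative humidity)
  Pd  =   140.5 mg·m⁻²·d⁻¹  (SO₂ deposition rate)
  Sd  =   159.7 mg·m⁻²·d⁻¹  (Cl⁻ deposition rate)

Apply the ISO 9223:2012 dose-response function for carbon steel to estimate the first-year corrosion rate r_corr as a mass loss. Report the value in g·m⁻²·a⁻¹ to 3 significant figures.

r_corr = 216 g·m⁻²·a⁻¹

carbon steel: T≤10 °C ⇒ hinge +0.150·(2.6−10) = -1.1100
  sulphur-dioxide contribution → 17.33 μm/a
  chloride contribution → 10.17 μm/a
  total first-year rate 27.5 μm/a
Convert to mass loss: 27.5 μm/a × 7.85 g/cm³ = 215.9 g·m⁻²·a⁻¹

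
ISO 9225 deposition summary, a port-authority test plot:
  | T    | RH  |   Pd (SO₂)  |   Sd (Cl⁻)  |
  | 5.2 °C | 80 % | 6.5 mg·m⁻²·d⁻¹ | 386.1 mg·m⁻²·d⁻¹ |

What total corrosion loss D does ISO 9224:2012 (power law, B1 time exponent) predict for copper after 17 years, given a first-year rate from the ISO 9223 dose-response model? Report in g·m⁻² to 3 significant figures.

copper: temperature factor f = +0.126·(-4.8) = -0.6048
  sulphur-dioxide contribution → 0.5283 μm/a
  chloride contribution → 1.176 μm/a
  ⇒ r_corr(copper) = 1.705 μm/a
ISO 9224: D(t) = r_corr · t^b with b = 0.667 (copper, B1)
  D(17) = 1.705 × 17^0.667 = 1.705 × 6.618 = 11.28 μm
  Mass loss = 11.28 μm × 8.96 g/cm³ = 101.1 g·m⁻²

D(17) = 101 g·m⁻²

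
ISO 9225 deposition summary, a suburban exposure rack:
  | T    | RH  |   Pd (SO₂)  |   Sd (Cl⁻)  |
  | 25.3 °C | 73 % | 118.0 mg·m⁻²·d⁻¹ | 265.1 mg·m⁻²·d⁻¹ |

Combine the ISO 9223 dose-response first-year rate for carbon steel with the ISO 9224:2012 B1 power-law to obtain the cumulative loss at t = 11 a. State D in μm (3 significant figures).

carbon steel: temperature factor f = -0.054·(15.3) = -0.8262
  Pd branch = 1.77·Pd^0.52·e^(0.02·RH+f) = 39.87 μm/a
  Sd branch = 0.102·Sd^0.62·e^(0.033·RH+0.04·T) = 99.27 μm/a
  sum: 39.87 + 99.27 → r_corr = 139.1 μm/a
Long-term exponent b (ISO 9224 Table 2, B1) = 0.523
  D(11) = 139.1 × 11^0.523 = 139.1 × 3.505 = 487.6 μm

D(11) = 488 μm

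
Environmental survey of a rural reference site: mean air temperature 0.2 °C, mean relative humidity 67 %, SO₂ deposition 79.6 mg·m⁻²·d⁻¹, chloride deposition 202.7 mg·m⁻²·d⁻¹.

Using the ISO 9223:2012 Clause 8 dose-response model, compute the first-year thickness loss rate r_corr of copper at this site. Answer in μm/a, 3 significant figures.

copper: f(T) = +0.126·(T−10) [T≤10 °C] = -1.2348
  sulphur-dioxide contribution → 0.2506 μm/a
  chloride contribution → 0.4846 μm/a
  total first-year rate 0.7352 μm/a

r_corr = 0.735 μm/a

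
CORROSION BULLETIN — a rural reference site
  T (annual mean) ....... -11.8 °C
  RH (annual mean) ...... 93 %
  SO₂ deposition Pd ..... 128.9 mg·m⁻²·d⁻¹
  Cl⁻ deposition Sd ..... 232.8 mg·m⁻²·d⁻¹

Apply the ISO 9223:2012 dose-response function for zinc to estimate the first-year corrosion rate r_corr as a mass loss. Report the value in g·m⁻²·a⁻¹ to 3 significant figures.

zinc: f(T) = +0.038·(T−10) [T≤10 °C] = -0.8284
  SO₂ term: 0.0129·128.9^0.44·exp(0.046·93-0.8284) = 3.445
  Sd branch = 0.0175·Sd^0.57·e^(0.008·RH+0.085·T) = 0.3018 μm/a
  r_corr = 3.445 + 0.3018 = 3.747 μm/a
Convert to mass loss: 3.747 μm/a × 7.14 g/cm³ = 26.76 g·m⁻²·a⁻¹

r_corr = 26.8 g·m⁻²·a⁻¹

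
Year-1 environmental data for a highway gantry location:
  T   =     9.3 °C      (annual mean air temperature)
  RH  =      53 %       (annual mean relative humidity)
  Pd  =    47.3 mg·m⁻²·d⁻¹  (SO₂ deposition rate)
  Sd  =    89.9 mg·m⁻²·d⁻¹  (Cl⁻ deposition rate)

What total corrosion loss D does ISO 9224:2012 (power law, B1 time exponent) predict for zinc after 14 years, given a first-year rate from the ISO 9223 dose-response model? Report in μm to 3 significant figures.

D(14) = 13.3 μm

zinc: temperature factor f = +0.038·(-0.7) = -0.0266
  sulphur-dioxide contribution → 0.7848 μm/a
  chloride contribution → 0.7658 μm/a
  ⇒ r_corr(zinc) = 1.551 μm/a
Power-law: D(14) = r_corr · 14^0.813
  D(14) = 1.551 × 14^0.813 = 1.551 × 8.547 = 13.25 μm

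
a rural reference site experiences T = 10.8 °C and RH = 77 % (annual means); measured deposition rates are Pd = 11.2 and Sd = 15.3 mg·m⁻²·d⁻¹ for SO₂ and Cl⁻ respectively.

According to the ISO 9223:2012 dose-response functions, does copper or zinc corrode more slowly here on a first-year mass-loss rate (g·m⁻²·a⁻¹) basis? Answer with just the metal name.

zinc

copper: T>10 °C ⇒ hinge -0.080·(10.8−10) = -0.0640
  sulphur-dioxide contribution → 0.8755 μm/a
  chloride contribution → 0.5811 μm/a
  total first-year rate 1.457 μm/a
  mass loss = 1.457 μm/a × 8.96 g/cm³ = 13.05 g·m⁻²·a⁻¹
zinc: T>10 °C ⇒ hinge -0.071·(10.8−10) = -0.0568
  sulphur-dioxide contribution → 1.219 μm/a
  chloride contribution → 0.3842 μm/a
  total first-year rate 1.603 μm/a
  mass loss = 1.603 μm/a × 7.14 g/cm³ = 11.44 g·m⁻²·a⁻¹
Ordering by g·m⁻²·a⁻¹: copper (13.1) > zinc (11.4)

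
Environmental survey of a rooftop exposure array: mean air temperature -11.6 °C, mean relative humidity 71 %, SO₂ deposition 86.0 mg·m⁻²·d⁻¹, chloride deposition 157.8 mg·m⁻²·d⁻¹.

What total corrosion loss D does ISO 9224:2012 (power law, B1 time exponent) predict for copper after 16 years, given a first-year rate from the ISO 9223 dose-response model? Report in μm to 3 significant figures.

copper: temperature factor f = +0.126·(-21.6) = -2.7216
  SO₂ term: 0.0053·86.0^0.26·exp(0.059·71-2.7216) = 0.0732
  Sd branch = 0.01025·Sd^0.27·e^(0.036·RH+0.049·T) = 0.2934 μm/a
  r_corr = 0.0732 + 0.2934 = 0.3666 μm/a
Power-law: D(16) = r_corr · 16^0.667
  D(16) = 0.3666 × 16^0.667 = 0.3666 × 6.355 = 2.33 μm

D(16) = 2.33 μm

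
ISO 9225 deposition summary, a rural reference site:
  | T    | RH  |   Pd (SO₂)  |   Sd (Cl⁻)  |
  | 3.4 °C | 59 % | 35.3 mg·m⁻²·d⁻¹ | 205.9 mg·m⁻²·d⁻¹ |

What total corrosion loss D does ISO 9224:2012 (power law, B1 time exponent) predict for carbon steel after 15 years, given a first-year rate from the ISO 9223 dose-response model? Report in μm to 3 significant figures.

D(15) = 148 μm

carbon steel: temperature factor f = +0.150·(-6.6) = -0.9900
  SO₂ term: 1.77·35.3^0.52·exp(0.02·59-0.9900) = 13.66
  Sd branch = 0.102·Sd^0.62·e^(0.033·RH+0.04·T) = 22.27 μm/a
  sum: 13.66 + 22.27 → r_corr = 35.93 μm/a
Power-law: D(15) = r_corr · 15^0.523
  D(15) = 35.93 × 15^0.523 = 35.93 × 4.122 = 148.1 μm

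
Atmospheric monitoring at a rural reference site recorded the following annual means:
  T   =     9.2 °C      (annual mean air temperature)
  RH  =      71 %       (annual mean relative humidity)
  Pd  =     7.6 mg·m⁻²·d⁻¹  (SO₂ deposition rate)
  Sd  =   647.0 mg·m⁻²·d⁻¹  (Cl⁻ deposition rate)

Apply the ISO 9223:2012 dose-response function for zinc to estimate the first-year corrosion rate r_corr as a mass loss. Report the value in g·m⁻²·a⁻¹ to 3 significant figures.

zinc: temperature factor f = +0.038·(-0.8) = -0.0304
  Pd branch = 0.0129·Pd^0.44·e^(0.046·RH+f) = 0.8005 μm/a
  Cl⁻ term: 0.0175·647.0^0.57·exp(0.008·71+0.085·9.2) = 2.701
  r_corr = 0.8005 + 2.701 = 3.502 μm/a
Convert to mass loss: 3.502 μm/a × 7.14 g/cm³ = 25 g·m⁻²·a⁻¹

r_corr = 25.0 g·m⁻²·a⁻¹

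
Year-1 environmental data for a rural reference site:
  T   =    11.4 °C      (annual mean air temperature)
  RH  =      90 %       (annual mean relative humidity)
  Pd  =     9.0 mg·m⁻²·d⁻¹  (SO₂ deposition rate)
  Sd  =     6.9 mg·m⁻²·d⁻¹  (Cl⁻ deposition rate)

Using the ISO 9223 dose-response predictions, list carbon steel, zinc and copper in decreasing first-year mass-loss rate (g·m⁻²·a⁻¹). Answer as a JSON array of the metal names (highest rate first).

carbon steel: T>10 °C ⇒ hinge -0.054·(11.4−10) = -0.0756
  sulphur-dioxide contribution → 31.12 μm/a
  chloride contribution → 10.39 μm/a
  total first-year rate 41.51 μm/a
  mass loss = 41.51 μm/a × 7.85 g/cm³ = 325.9 g·m⁻²·a⁻¹
zinc: T>10 °C ⇒ hinge -0.071·(11.4−10) = -0.0994
  sulphur-dioxide contribution → 1.929 μm/a
  chloride contribution → 0.2849 μm/a
  total first-year rate 2.214 μm/a
  mass loss = 2.214 μm/a × 7.14 g/cm³ = 15.81 g·m⁻²·a⁻¹
copper: temperature factor f = -0.080·(1.4) = -0.1120
  sulphur-dioxide contribution → 1.698 μm/a
  chloride contribution → 0.7708 μm/a
  total first-year rate 2.468 μm/a
  mass loss = 2.468 μm/a × 8.96 g/cm³ = 22.12 g·m⁻²·a⁻¹
Ordering by g·m⁻²·a⁻¹: carbon steel (326) > copper (22.1) > zinc (15.8)

["carbon steel", "copper", "zinc"]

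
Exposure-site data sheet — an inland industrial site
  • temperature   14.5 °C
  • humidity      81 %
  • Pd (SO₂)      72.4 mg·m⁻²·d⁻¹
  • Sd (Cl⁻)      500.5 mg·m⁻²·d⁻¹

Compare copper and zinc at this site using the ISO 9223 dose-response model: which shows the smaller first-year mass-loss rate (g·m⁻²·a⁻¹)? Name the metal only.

copper: temperature factor f = -0.080·(4.5) = -0.3600
  SO₂ term: 0.0053·72.4^0.26·exp(0.059·81-0.3600) = 1.34
  Cl⁻ term: 0.01025·500.5^0.27·exp(0.036·81+0.049·14.5) = 2.063
  sum: 1.34 + 2.063 → r_corr = 3.403 μm/a
  mass loss = 3.403 μm/a × 8.96 g/cm³ = 30.49 g·m⁻²·a⁻¹
zinc: temperature factor f = -0.071·(4.5) = -0.3195
  SO₂ term: 0.0129·72.4^0.44·exp(0.046·81-0.3195) = 2.56
  Cl⁻ term: 0.0175·500.5^0.57·exp(0.008·81+0.085·14.5) = 3.966
  sum: 2.56 + 3.966 → r_corr = 6.527 μm/a
  mass loss = 6.527 μm/a × 7.14 g/cm³ = 46.6 g·m⁻²·a⁻¹
Ordering by g·m⁻²·a⁻¹: zinc (46.6) > copper (30.5)

copper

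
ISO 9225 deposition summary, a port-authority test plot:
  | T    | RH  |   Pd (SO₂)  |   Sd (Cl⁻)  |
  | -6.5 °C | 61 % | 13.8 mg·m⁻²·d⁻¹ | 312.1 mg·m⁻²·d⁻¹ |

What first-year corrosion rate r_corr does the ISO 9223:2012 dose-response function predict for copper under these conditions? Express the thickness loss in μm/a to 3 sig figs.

r_corr = 0.364 μm/a

copper: temperature factor f = +0.126·(-16.5) = -2.0790
  Pd branch = 0.0053·Pd^0.26·e^(0.059·RH+f) = 0.04795 μm/a
  Sd branch = 0.01025·Sd^0.27·e^(0.036·RH+0.049·T) = 0.3159 μm/a
  sum: 0.04795 + 0.3159 → r_corr = 0.3639 μm/a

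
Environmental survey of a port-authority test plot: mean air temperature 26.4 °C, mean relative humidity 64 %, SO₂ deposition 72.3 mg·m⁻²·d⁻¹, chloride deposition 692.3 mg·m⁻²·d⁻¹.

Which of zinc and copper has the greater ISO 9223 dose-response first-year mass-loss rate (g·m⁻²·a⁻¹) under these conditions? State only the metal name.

zinc

zinc: f(T) = -0.071·(T−10) [T>10 °C] = -1.1644
  sulphur-dioxide contribution → 0.5029 μm/a
  chloride contribution → 11.45 μm/a
  total first-year rate 11.96 μm/a
  mass loss = 11.96 μm/a × 7.14 g/cm³ = 85.37 g·m⁻²·a⁻¹
copper: f(T) = -0.080·(T−10) [T>10 °C] = -1.3120
  sulphur-dioxide contribution → 0.1896 μm/a
  chloride contribution → 2.188 μm/a
  ⇒ r_corr(copper) = 2.377 μm/a
  mass loss = 2.377 μm/a × 8.96 g/cm³ = 21.3 g·m⁻²·a⁻¹
Ordering by g·m⁻²·a⁻¹: zinc (85.4) > copper (21.3)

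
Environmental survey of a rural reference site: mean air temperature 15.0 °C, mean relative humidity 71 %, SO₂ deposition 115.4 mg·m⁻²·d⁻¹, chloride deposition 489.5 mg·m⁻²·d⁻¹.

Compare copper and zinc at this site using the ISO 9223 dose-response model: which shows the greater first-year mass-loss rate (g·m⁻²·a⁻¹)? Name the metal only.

copper: f(T) = -0.080·(T−10) [T>10 °C] = -0.4000
  SO₂ term: 0.0053·115.4^0.26·exp(0.059·71-0.4000) = 0.8054
  Sd branch = 0.01025·Sd^0.27·e^(0.036·RH+0.049·T) = 1.466 μm/a
  sum: 0.8054 + 1.466 → r_corr = 2.272 μm/a
  mass loss = 2.272 μm/a × 8.96 g/cm³ = 20.35 g·m⁻²·a⁻¹
zinc: temperature factor f = -0.071·(5.0) = -0.3550
  Pd branch = 0.0129·Pd^0.44·e^(0.046·RH+f) = 1.915 μm/a
  Sd branch = 0.0175·Sd^0.57·e^(0.008·RH+0.085·T) = 3.772 μm/a
  r_corr = 1.915 + 3.772 = 5.687 μm/a
  mass loss = 5.687 μm/a × 7.14 g/cm³ = 40.61 g·m⁻²·a⁻¹
Ordering by g·m⁻²·a⁻¹: zinc (40.6) > copper (20.4)

zinc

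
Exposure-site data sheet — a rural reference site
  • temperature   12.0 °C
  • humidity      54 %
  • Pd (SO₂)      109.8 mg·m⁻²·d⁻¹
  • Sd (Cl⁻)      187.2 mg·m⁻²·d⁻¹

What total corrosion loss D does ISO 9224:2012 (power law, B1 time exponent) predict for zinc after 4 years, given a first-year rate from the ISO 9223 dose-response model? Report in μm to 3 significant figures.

D(4) = 7.83 μm

zinc: f(T) = -0.071·(T−10) [T>10 °C] = -0.1420
  sulphur-dioxide contribution → 1.061 μm/a
  chloride contribution → 1.475 μm/a
  ⇒ r_corr(zinc) = 2.536 μm/a
Power-law: D(4) = r_corr · 4^0.813
  D(4) = 2.536 × 4^0.813 = 2.536 × 3.087 = 7.827 μm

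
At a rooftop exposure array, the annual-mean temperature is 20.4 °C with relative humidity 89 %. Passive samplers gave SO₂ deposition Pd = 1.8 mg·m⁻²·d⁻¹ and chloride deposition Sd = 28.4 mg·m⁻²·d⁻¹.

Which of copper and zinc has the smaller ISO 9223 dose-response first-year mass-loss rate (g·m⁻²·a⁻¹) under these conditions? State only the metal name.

copper: temperature factor f = -0.080·(10.4) = -0.8320
  SO₂ term: 0.0053·1.8^0.26·exp(0.059·89-0.8320) = 0.5126
  Sd branch = 0.01025·Sd^0.27·e^(0.036·RH+0.049·T) = 1.693 μm/a
  r_corr = 0.5126 + 1.693 = 2.206 μm/a
  mass loss = 2.206 μm/a × 8.96 g/cm³ = 19.76 g·m⁻²·a⁻¹
zinc: f(T) = -0.071·(T−10) [T>10 °C] = -0.7384
  Pd branch = 0.0129·Pd^0.44·e^(0.046·RH+f) = 0.4789 μm/a
  Sd branch = 0.0175·Sd^0.57·e^(0.008·RH+0.085·T) = 1.361 μm/a
  sum: 0.4789 + 1.361 → r_corr = 1.839 μm/a
  mass loss = 1.839 μm/a × 7.14 g/cm³ = 13.13 g·m⁻²·a⁻¹
Ordering by g·m⁻²·a⁻¹: copper (19.8) > zinc (13.1)

zinc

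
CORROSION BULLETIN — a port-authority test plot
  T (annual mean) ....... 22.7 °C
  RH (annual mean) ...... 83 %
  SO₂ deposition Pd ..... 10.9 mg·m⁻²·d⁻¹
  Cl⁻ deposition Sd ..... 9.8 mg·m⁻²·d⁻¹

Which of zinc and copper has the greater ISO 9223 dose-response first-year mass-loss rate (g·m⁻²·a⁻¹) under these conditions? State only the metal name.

zinc: f(T) = -0.071·(T−10) [T>10 °C] = -0.9017
  SO₂ term: 0.0129·10.9^0.44·exp(0.046·83-0.9017) = 0.6817
  Cl⁻ term: 0.0175·9.8^0.57·exp(0.008·83+0.085·22.7) = 0.8598
  r_corr = 0.6817 + 0.8598 = 1.541 μm/a
  mass loss = 1.541 μm/a × 7.14 g/cm³ = 11.01 g·m⁻²·a⁻¹
copper: temperature factor f = -0.080·(12.7) = -1.0160
  SO₂ term: 0.0053·10.9^0.26·exp(0.059·83-1.0160) = 0.4781
  Cl⁻ term: 0.01025·9.8^0.27·exp(0.036·83+0.049·22.7) = 1.146
  sum: 0.4781 + 1.146 → r_corr = 1.624 μm/a
  mass loss = 1.624 μm/a × 8.96 g/cm³ = 14.55 g·m⁻²·a⁻¹
Ordering by g·m⁻²·a⁻¹: copper (14.5) > zinc (11)

copper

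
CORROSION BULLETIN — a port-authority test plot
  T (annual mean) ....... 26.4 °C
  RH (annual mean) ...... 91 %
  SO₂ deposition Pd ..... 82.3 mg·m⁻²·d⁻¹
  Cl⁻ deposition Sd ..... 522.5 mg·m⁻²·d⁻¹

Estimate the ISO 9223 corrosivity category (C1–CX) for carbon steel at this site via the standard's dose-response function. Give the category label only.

carbon steel: T>10 °C ⇒ hinge -0.054·(26.4−10) = -0.8856
  sulphur-dioxide contribution → 44.65 μm/a
  chloride contribution → 286.2 μm/a
  total first-year rate 330.8 μm/a
Category bounds: 200…700 μm/a bracket r_corr ⇒ CX

CX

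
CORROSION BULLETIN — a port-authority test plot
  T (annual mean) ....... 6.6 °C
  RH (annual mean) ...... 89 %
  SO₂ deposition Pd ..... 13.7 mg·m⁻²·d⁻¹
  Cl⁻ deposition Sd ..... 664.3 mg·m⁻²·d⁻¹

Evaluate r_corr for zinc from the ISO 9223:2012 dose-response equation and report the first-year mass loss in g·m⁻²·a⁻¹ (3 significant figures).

zinc: T≤10 °C ⇒ hinge +0.038·(6.6−10) = -0.1292
  Pd branch = 0.0129·Pd^0.44·e^(0.046·RH+f) = 2.151 μm/a
  Cl⁻ term: 0.0175·664.3^0.57·exp(0.008·89+0.085·6.6) = 2.539
  sum: 2.151 + 2.539 → r_corr = 4.69 μm/a
Convert to mass loss: 4.69 μm/a × 7.14 g/cm³ = 33.49 g·m⁻²·a⁻¹

r_corr = 33.5 g·m⁻²·a⁻¹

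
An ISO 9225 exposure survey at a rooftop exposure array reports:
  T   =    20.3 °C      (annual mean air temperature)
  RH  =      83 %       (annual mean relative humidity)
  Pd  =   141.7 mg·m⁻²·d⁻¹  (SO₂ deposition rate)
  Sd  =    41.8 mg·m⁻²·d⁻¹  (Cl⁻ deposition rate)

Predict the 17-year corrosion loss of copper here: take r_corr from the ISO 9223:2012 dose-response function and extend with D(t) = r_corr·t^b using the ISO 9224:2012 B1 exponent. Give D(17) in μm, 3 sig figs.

copper: T>10 °C ⇒ hinge -0.080·(20.3−10) = -0.8240
  SO₂ term: 0.0053·141.7^0.26·exp(0.059·83-0.8240) = 1.129
  Cl⁻ term: 0.01025·41.8^0.27·exp(0.036·83+0.049·20.3) = 1.507
  r_corr = 1.129 + 1.507 = 2.636 μm/a
ISO 9224: D(t) = r_corr · t^b with b = 0.667 (copper, B1)
  D(17) = 2.636 × 17^0.667 = 2.636 × 6.618 = 17.44 μm

D(17) = 17.4 μm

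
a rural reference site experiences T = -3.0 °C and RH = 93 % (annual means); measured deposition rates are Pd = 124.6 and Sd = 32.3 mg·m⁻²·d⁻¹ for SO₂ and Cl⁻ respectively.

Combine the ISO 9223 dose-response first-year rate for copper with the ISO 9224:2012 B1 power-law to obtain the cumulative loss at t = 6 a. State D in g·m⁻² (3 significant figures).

D(6) = 44.9 g·m⁻²

copper: T≤10 °C ⇒ hinge +0.126·(-3.0−10) = -1.6380
  sulphur-dioxide contribution → 0.8724 μm/a
  chloride contribution → 0.6433 μm/a
  ⇒ r_corr(copper) = 1.516 μm/a
Long-term exponent b (ISO 9224 Table 2, B1) = 0.667
  D(6) = 1.516 × 6^0.667 = 1.516 × 3.304 = 5.008 μm
  Mass loss = 5.008 μm × 8.96 g/cm³ = 44.87 g·m⁻²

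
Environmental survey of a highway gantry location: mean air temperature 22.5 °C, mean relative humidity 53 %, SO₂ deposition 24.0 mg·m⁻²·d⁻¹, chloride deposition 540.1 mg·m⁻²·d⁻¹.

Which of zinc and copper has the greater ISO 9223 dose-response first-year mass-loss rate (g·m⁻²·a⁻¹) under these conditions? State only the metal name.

zinc: temperature factor f = -0.071·(12.5) = -0.8875
  sulphur-dioxide contribution → 0.2462 μm/a
  chloride contribution → 6.535 μm/a
  ⇒ r_corr(zinc) = 6.782 μm/a
  mass loss = 6.782 μm/a × 7.14 g/cm³ = 48.42 g·m⁻²·a⁻¹
copper: temperature factor f = -0.080·(12.5) = -1.0000
  sulphur-dioxide contribution → 0.1016 μm/a
  chloride contribution → 1.137 μm/a
  total first-year rate 1.239 μm/a
  mass loss = 1.239 μm/a × 8.96 g/cm³ = 11.1 g·m⁻²·a⁻¹
Ordering by g·m⁻²·a⁻¹: zinc (48.4) > copper (11.1)

zinc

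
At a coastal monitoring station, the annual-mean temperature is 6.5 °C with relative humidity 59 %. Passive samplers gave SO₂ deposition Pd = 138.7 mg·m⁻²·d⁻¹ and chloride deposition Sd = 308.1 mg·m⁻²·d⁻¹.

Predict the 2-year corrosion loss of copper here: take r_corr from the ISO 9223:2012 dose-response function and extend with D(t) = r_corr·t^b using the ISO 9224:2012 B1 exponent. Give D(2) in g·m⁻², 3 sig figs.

copper: temperature factor f = +0.126·(-3.5) = -0.4410
  Pd branch = 0.0053·Pd^0.26·e^(0.059·RH+f) = 0.3995 μm/a
  Sd branch = 0.01025·Sd^0.27·e^(0.036·RH+0.049·T) = 0.5539 μm/a
  sum: 0.3995 + 0.5539 → r_corr = 0.9534 μm/a
ISO 9224: D(t) = r_corr · t^b with b = 0.667 (copper, B1)
  D(2) = 0.9534 × 2^0.667 = 0.9534 × 1.588 = 1.514 μm
  Mass loss = 1.514 μm × 8.96 g/cm³ = 13.56 g·m⁻²

D(2) = 13.6 g·m⁻²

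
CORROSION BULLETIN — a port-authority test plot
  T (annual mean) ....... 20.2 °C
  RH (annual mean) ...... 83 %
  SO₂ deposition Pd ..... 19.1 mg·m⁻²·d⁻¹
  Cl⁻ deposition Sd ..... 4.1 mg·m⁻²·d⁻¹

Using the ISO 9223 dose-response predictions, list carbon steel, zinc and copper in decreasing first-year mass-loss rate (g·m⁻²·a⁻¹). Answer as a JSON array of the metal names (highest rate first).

["carbon steel", "copper", "zinc"]

carbon steel: T>10 °C ⇒ hinge -0.054·(20.2−10) = -0.5508
  sulphur-dioxide contribution → 24.88 μm/a
  chloride contribution → 8.491 μm/a
  ⇒ r_corr(carbon steel) = 33.37 μm/a
  mass loss = 33.37 μm/a × 7.85 g/cm³ = 262 g·m⁻²·a⁻¹
zinc: f(T) = -0.071·(T−10) [T>10 °C] = -0.7242
  sulphur-dioxide contribution → 1.042 μm/a
  chloride contribution → 0.423 μm/a
  ⇒ r_corr(zinc) = 1.465 μm/a
  mass loss = 1.465 μm/a × 7.14 g/cm³ = 10.46 g·m⁻²·a⁻¹
copper: f(T) = -0.080·(T−10) [T>10 °C] = -0.8160
  sulphur-dioxide contribution → 0.6756 μm/a
  chloride contribution → 0.8011 μm/a
  total first-year rate 1.477 μm/a
  mass loss = 1.477 μm/a × 8.96 g/cm³ = 13.23 g·m⁻²·a⁻¹
Ordering by g·m⁻²·a⁻¹: carbon steel (262) > copper (13.2) > zinc (10.5)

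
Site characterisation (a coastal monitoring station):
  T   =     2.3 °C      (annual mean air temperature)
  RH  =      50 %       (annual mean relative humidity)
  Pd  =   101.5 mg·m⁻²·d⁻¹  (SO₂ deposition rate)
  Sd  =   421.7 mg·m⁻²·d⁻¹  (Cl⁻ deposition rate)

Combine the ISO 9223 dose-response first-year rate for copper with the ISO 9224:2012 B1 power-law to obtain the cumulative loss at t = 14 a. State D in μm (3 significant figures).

copper: f(T) = +0.126·(T−10) [T≤10 °C] = -0.9702
  Pd branch = 0.0053·Pd^0.26·e^(0.059·RH+f) = 0.1276 μm/a
  Cl⁻ term: 0.01025·421.7^0.27·exp(0.036·50+0.049·2.3) = 0.3549
  r_corr = 0.1276 + 0.3549 = 0.4825 μm/a
ISO 9224: D(t) = r_corr · t^b with b = 0.667 (copper, B1)
  D(14) = 0.4825 × 14^0.667 = 0.4825 × 5.814 = 2.805 μm

D(14) = 2.81 μm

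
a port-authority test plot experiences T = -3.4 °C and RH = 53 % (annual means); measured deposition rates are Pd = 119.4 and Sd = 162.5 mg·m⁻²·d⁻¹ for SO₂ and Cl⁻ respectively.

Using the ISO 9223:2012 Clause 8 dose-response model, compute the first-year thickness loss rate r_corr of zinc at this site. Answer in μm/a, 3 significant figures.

r_corr = 1.09 μm/a

zinc: f(T) = +0.038·(T−10) [T≤10 °C] = -0.5092
  sulphur-dioxide contribution → 0.728 μm/a
  chloride contribution → 0.3646 μm/a
  ⇒ r_corr(zinc) = 1.093 μm/a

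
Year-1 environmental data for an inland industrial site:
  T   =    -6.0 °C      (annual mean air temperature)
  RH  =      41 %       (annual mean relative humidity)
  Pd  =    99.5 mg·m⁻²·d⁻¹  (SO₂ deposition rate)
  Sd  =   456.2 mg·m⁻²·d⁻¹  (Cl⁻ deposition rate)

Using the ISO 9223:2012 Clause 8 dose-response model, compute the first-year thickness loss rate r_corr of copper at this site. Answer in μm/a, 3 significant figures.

r_corr = 0.201 μm/a

copper: T≤10 °C ⇒ hinge +0.126·(-6.0−10) = -2.0160
  sulphur-dioxide contribution → 0.02623 μm/a
  chloride contribution → 0.1746 μm/a
  ⇒ r_corr(copper) = 0.2008 μm/a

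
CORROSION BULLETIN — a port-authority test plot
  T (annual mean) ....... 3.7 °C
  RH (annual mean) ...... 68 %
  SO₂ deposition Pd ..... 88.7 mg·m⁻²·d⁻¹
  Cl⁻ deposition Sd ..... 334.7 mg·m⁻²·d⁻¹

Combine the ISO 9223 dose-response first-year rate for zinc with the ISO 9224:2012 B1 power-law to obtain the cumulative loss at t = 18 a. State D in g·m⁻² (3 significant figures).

D(18) = 210 g·m⁻²

zinc: temperature factor f = +0.038·(-6.3) = -0.2394
  sulphur-dioxide contribution → 1.668 μm/a
  chloride contribution → 1.135 μm/a
  total first-year rate 2.803 μm/a
Power-law: D(18) = r_corr · 18^0.813
  D(18) = 2.803 × 18^0.813 = 2.803 × 10.48 = 29.38 μm
  Mass loss = 29.38 μm × 7.14 g/cm³ = 209.8 g·m⁻²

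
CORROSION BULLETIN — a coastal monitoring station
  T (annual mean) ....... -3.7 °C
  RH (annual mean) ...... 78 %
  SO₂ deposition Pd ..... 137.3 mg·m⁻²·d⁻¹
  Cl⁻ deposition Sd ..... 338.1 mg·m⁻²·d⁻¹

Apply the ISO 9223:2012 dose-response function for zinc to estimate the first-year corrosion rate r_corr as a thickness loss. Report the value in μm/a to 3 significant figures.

zinc: f(T) = +0.038·(T−10) [T≤10 °C] = -0.5206
  SO₂ term: 0.0129·137.3^0.44·exp(0.046·78-0.5206) = 2.417
  Cl⁻ term: 0.0175·338.1^0.57·exp(0.008·78+0.085·-3.7) = 0.6592
  sum: 2.417 + 0.6592 → r_corr = 3.076 μm/a

r_corr = 3.08 μm/a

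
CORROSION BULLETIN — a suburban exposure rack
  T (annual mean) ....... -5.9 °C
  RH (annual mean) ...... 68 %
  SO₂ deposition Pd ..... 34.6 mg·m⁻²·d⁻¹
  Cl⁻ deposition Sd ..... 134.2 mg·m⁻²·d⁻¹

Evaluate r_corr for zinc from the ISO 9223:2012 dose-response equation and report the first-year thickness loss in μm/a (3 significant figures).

zinc: temperature factor f = +0.038·(-15.9) = -0.6042
  Pd branch = 0.0129·Pd^0.44·e^(0.046·RH+f) = 0.7653 μm/a
  Cl⁻ term: 0.0175·134.2^0.57·exp(0.008·68+0.085·-5.9) = 0.2981
  sum: 0.7653 + 0.2981 → r_corr = 1.063 μm/a

r_corr = 1.06 μm/a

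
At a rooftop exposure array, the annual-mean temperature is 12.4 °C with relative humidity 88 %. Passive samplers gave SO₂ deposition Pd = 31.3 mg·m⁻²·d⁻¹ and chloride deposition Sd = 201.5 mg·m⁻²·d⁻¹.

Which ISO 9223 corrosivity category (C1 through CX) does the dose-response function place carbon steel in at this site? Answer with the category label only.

C5

carbon steel: f(T) = -0.054·(T−10) [T>10 °C] = -0.1296
  sulphur-dioxide contribution → 54.17 μm/a
  chloride contribution → 82.01 μm/a
  total first-year rate 136.2 μm/a
Category bounds: 80…200 μm/a bracket r_corr ⇒ C5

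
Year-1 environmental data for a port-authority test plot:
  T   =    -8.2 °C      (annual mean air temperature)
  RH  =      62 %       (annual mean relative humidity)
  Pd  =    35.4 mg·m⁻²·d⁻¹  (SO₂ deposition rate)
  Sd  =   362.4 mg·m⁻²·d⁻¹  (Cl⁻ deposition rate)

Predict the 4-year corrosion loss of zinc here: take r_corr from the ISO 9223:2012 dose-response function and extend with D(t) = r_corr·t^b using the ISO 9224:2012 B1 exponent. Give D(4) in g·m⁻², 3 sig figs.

zinc: temperature factor f = +0.038·(-18.2) = -0.6916
  Pd branch = 0.0129·Pd^0.44·e^(0.046·RH+f) = 0.5375 μm/a
  Cl⁻ term: 0.0175·362.4^0.57·exp(0.008·62+0.085·-8.2) = 0.4116
  sum: 0.5375 + 0.4116 → r_corr = 0.9491 μm/a
ISO 9224: D(t) = r_corr · t^b with b = 0.813 (zinc, B1)
  D(4) = 0.9491 × 4^0.813 = 0.9491 × 3.087 = 2.93 μm
  Mass loss = 2.93 μm × 7.14 g/cm³ = 20.92 g·m⁻²

D(4) = 20.9 g·m⁻²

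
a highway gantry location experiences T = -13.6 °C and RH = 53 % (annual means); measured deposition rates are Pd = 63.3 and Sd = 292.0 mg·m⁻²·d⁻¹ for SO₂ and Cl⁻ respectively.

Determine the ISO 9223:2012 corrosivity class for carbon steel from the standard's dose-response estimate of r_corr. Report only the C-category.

C2

carbon steel: temperature factor f = +0.150·(-23.6) = -3.5400
  sulphur-dioxide contribution → 1.281 μm/a
  chloride contribution → 11.49 μm/a
  total first-year rate 12.78 μm/a
ISO 9223 Table 2 (carbon steel): 1.3 < 12.8 ≤ 25 μm/a ⇒ C2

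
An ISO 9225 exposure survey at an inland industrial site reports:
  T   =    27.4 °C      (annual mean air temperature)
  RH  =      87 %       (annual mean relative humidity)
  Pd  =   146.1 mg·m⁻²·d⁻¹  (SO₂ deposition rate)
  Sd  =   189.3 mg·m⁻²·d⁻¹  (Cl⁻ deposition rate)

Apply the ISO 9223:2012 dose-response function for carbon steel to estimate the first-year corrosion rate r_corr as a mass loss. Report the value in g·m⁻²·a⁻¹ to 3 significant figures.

r_corr = 1.50e+03 g·m⁻²·a⁻¹

carbon steel: T>10 °C ⇒ hinge -0.054·(27.4−10) = -0.9396
  SO₂ term: 1.77·146.1^0.52·exp(0.02·87-0.9396) = 52.63
  Sd branch = 0.102·Sd^0.62·e^(0.033·RH+0.04·T) = 139.1 μm/a
  sum: 52.63 + 139.1 → r_corr = 191.7 μm/a
Convert to mass loss: 191.7 μm/a × 7.85 g/cm³ = 1505 g·m⁻²·a⁻¹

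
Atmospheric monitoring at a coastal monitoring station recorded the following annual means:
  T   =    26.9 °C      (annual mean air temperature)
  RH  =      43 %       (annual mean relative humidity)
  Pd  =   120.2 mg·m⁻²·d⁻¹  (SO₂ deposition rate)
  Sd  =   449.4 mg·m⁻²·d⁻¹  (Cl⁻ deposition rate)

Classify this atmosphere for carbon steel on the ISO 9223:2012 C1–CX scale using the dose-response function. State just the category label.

C4

carbon steel: f(T) = -0.054·(T−10) [T>10 °C] = -0.9126
  sulphur-dioxide contribution → 20.26 μm/a
  chloride contribution → 54.55 μm/a
  total first-year rate 74.81 μm/a
Category bounds: 50…80 μm/a bracket r_corr ⇒ C4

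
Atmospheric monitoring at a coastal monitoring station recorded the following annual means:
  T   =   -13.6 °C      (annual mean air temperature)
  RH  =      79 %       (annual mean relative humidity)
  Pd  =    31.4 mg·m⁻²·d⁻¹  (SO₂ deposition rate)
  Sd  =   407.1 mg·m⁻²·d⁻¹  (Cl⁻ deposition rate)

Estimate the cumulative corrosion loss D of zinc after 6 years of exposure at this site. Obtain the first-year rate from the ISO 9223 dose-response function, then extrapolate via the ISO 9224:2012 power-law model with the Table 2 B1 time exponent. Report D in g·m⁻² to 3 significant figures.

D(6) = 37.6 g·m⁻²

zinc: temperature factor f = +0.038·(-23.6) = -0.8968
  sulphur-dioxide contribution → 0.9078 μm/a
  chloride contribution → 0.3184 μm/a
  total first-year rate 1.226 μm/a
Long-term exponent b (ISO 9224 Table 2, B1) = 0.813
  D(6) = 1.226 × 6^0.813 = 1.226 × 4.292 = 5.263 μm
  Mass loss = 5.263 μm × 7.14 g/cm³ = 37.58 g·m⁻²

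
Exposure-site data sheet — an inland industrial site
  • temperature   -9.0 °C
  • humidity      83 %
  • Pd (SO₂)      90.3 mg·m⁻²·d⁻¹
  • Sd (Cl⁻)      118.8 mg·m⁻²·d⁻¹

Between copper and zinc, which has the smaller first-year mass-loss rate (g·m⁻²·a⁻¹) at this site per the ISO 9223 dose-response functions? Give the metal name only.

copper: T≤10 °C ⇒ hinge +0.126·(-9.0−10) = -2.3940
  Pd branch = 0.0053·Pd^0.26·e^(0.059·RH+f) = 0.2088 μm/a
  Cl⁻ term: 0.01025·118.8^0.27·exp(0.036·83+0.049·-9.0) = 0.4754
  sum: 0.2088 + 0.4754 → r_corr = 0.6842 μm/a
  mass loss = 0.6842 μm/a × 8.96 g/cm³ = 6.131 g·m⁻²·a⁻¹
zinc: temperature factor f = +0.038·(-19.0) = -0.7220
  SO₂ term: 0.0129·90.3^0.44·exp(0.046·83-0.7220) = 2.069
  Cl⁻ term: 0.0175·118.8^0.57·exp(0.008·83+0.085·-9.0) = 0.2409
  r_corr = 2.069 + 0.2409 = 2.309 μm/a
  mass loss = 2.309 μm/a × 7.14 g/cm³ = 16.49 g·m⁻²·a⁻¹
Ordering by g·m⁻²·a⁻¹: zinc (16.5) > copper (6.13)

copper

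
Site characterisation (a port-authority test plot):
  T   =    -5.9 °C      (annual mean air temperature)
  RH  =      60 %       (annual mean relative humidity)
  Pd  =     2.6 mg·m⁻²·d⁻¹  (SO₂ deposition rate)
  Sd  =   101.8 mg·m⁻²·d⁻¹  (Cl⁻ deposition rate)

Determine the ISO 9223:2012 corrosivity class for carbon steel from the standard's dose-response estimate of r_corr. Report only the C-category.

carbon steel: temperature factor f = +0.150·(-15.9) = -2.3850
  sulphur-dioxide contribution → 0.8894 μm/a
  chloride contribution → 10.25 μm/a
  ⇒ r_corr(carbon steel) = 11.14 μm/a
ISO 9223 Table 2 (carbon steel): 1.3 < 11.1 ≤ 25 μm/a ⇒ C2

C2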